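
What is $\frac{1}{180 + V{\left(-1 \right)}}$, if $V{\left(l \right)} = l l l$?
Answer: $\frac{1}{179} \approx 0.0055866$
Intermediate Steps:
$V{\left(l \right)} = l^{3}$ ($V{\left(l \right)} = l l^{2} = l^{3}$)
$\frac{1}{180 + V{\left(-1 \right)}} = \frac{1}{180 + \left(-1\right)^{3}} = \frac{1}{180 - 1} = \frac{1}{179}$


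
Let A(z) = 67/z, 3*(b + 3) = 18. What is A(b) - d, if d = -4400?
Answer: 13267/3 ≈ 4422.3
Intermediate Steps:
b = 3 (b = -3 + (⅓)*18 = -3 + 6 = 3)
A(b) - d = 67/3 - 1*(-4400) = 67*(⅓) + 4400 = 67/3 + 4400 = 13267/3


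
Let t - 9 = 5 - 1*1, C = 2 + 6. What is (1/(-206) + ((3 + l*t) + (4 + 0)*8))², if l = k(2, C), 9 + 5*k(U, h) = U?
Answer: 299255401/1060900 ≈ 282.08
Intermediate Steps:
C = 8
k(U, h) = -9/5 + U/5
l = -7/5 (l = -9/5 + (⅕)*2 = -9/5 + ⅖ = -7/5 ≈ -1.4000)
t = 13 (t = 9 + (5 - 1*1) = 9 + (5 - 1) = 9 + 4 = 13)
(1/(-206) + ((3 + l*t) + (4 + 0)*8))² = (1/(-206) + ((3 - 7/5*13) + (4 + 0)*8))² = (-1/206 + ((3 - 91/5) + 4*8))² = (-1/206 + (-76/5 + 32))² = (-1/206 + 84/5)² = (17299/1030)² = 299255401/1060900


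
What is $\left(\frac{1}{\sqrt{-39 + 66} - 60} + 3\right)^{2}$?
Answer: $\frac{12623812}{1418481} - \frac{7106 \sqrt{3}}{1418481} \approx 8.8909$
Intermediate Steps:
$\left(\frac{1}{\sqrt{-39 + 66} - 60} + 3\right)^{2} = \left(\frac{1}{\sqrt{27} - 60} + 3\right)^{2} = \left(\frac{1}{3 \sqrt{3} - 60} + 3\right)^{2} = \left(\frac{1}{-60 + 3 \sqrt{3}} + 3\right)^{2} = \left(3 + \frac{1}{-60 + 3 \sqrt{3}}\right)^{2}$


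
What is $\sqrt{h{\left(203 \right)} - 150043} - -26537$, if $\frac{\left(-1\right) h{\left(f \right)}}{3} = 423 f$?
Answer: $26537 + 5 i \sqrt{16306} \approx 26537.0 + 638.47 i$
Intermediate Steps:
$h{\left(f \right)} = - 1269 f$ ($h{\left(f \right)} = - 3 \cdot 423 f = - 1269 f$)
$\sqrt{h{\left(203 \right)} - 150043} - -26537 = \sqrt{\left(-1269\right) 203 - 150043} - -26537 = \sqrt{-257607 - 150043} + 26537 = \sqrt{-407650} + 26537 = 5 i \sqrt{16306} + 26537 = 26537 + 5 i \sqrt{16306}$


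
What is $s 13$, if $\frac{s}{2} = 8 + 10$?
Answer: $468$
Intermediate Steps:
$s = 36$ ($s = 2 \left(8 + 10\right) = 2 \cdot 18 = 36$)
$s 13 = 36 \cdot 13 = 468$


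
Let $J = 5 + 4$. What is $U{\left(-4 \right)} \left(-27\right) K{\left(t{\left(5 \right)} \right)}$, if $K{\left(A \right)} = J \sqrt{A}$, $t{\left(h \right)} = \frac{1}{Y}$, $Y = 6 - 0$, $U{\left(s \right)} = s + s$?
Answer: $324 \sqrt{6} \approx 793.63$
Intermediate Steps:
$U{\left(s \right)} = 2 s$
$Y = 6$ ($Y = 6 + 0 = 6$)
$t{\left(h \right)} = \frac{1}{6}$
$J = 9$
$K{\left(A \right)} = 9 \sqrt{A}$
$U{\left(-4 \right)} \left(-27\right) K{\left(t{\left(5 \right)} \right)} = 2 \left(-4\right) \left(-27\right) \frac{9}{\sqrt{6}} = \left(-8\right) \left(-27\right) 9 \frac{\sqrt{6}}{6} = 216 \frac{3 \sqrt{6}}{2} = 324 \sqrt{6}$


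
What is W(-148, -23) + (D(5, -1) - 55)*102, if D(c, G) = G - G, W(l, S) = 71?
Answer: -5539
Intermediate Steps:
D(c, G) = 0
W(-148, -23) + (D(5, -1) - 55)*102 = 71 + (0 - 55)*102 = 71 - 55*102 = 71 - 5610 = -5539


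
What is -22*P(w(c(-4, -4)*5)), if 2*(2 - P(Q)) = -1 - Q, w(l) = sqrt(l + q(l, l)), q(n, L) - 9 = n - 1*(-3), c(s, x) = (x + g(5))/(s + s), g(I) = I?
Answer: -55 - 11*sqrt(43)/2 ≈ -91.066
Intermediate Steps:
c(s, x) = (5 + x)/(2*s) (c(s, x) = (x + 5)/(s + s) = (5 + x)/((2*s)) = (5 + x)*(1/(2*s)) = (5 + x)/(2*s))
q(n, L) = 12 + n (q(n, L) = 9 + (n - 1*(-3)) = 9 + (n + 3) = 9 + (3 + n) = 12 + n)
w(l) = sqrt(12 + 2*l) (w(l) = sqrt(l + (12 + l)) = sqrt(12 + 2*l))
P(Q) = 5/2 + Q/2 (P(Q) = 2 - (-1 - Q)/2 = 2 + (1/2 + Q/2) = 5/2 + Q/2)
-22*P(w(c(-4, -4)*5)) = -22*(5/2 + sqrt(12 + 2*(((1/2)*(5 - 4)/(-4))*5))/2) = -22*(5/2 + sqrt(12 + 2*(((1/2)*(-1/4)*1)*5))/2) = -22*(5/2 + sqrt(12 + 2*(-1/8*5))/2) = -22*(5/2 + sqrt(12 + 2*(-5/8))/2) = -22*(5/2 + sqrt(12 - 5/4)/2) = -22*(5/2 + sqrt(43/4)/2) = -22*(5/2 + (sqrt(43)/2)/2) = -22*(5/2 + sqrt(43)/4) = -55 - 11*sqrt(43)/2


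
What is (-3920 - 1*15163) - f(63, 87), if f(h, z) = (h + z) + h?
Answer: -19296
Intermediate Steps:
f(h, z) = z + 2*h
(-3920 - 1*15163) - f(63, 87) = (-3920 - 1*15163) - (87 + 2*63) = (-3920 - 15163) - (87 + 126) = -19083 - 1*213 = -19083 - 213 = -19296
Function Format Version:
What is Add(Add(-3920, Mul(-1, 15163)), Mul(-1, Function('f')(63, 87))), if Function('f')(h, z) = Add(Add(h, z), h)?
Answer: -19296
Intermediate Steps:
Function('f')(h, z) = Add(z, Mul(2, h))
Add(Add(-3920, Mul(-1, 15163)), Mul(-1, Function('f')(63, 87))) = Add(Add(-3920, Mul(-1, 15163)), Mul(-1, Add(87, Mul(2, 63)))) = Add(Add(-3920, -15163), Mul(-1, Add(87, 126))) = Add(-19083, Mul(-1, 213)) = Add(-19083, -213) = -19296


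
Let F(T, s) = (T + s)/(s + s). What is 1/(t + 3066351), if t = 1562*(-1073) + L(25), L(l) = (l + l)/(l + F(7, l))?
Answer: 641/891199575 ≈ 7.1926e-7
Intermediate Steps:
F(T, s) = (T + s)/(2*s) (F(T, s) = (T + s)/((2*s)) = (T + s)*(1/(2*s)) = (T + s)/(2*s))
L(l) = 2*l/(l + (7 + l)/(2*l)) (L(l) = (l + l)/(l + (7 + l)/(2*l)) = (2*l)/(l + (7 + l)/(2*l)) = 2*l/(l + (7 + l)/(2*l)))
t = -1074331416/641 (t = 1562*(-1073) + 4*25**2/(7 + 25 + 2*25**2) = -1676026 + 4*625/(7 + 25 + 2*625) = -1676026 + 4*625/(7 + 25 + 1250) = -1676026 + 4*625/1282 = -1676026 + 4*625*(1/1282) = -1676026 + 1250/641 = -1074331416/641 ≈ -1.6760e+6)
1/(t + 3066351) = 1/(-1074331416/641 + 3066351) = 1/(891199575/641) = 641/891199575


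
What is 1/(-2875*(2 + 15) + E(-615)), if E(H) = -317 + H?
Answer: -1/49807 ≈ -2.0078e-5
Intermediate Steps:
1/(-2875*(2 + 15) + E(-615)) = 1/(-2875*(2 + 15) + (-317 - 615)) = 1/(-2875*17 - 932) = 1/(-115*425 - 932) = 1/(-48875 - 932) = 1/(-49807) = -1/49807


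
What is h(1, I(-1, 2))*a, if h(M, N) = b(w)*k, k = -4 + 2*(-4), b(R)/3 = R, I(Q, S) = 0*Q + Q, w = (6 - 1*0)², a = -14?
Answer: 18144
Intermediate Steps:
w = 36 (w = (6 + 0)² = 6² = 36)
I(Q, S) = Q (I(Q, S) = 0 + Q = Q)
b(R) = 3*R
k = -12 (k = -4 - 8 = -12)
h(M, N) = -1296 (h(M, N) = (3*36)*(-12) = 108*(-12) = -1296)
h(1, I(-1, 2))*a = -1296*(-14) = 18144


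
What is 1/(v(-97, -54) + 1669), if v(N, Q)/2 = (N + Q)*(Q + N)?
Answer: 1/47271 ≈ 2.1155e-5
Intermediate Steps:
v(N, Q) = 2*(N + Q)**2 (v(N, Q) = 2*((N + Q)*(Q + N)) = 2*((N + Q)*(N + Q)) = 2*(N + Q)**2)
1/(v(-97, -54) + 1669) = 1/(2*(-97 - 54)**2 + 1669) = 1/(2*(-151)**2 + 1669) = 1/(2*22801 + 1669) = 1/(45602 + 1669) = 1/47271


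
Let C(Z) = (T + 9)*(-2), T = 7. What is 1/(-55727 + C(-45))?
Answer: -1/55759 ≈ -1.7934e-5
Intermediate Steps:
C(Z) = -32 (C(Z) = (7 + 9)*(-2) = 16*(-2) = -32)
1/(-55727 + C(-45)) = 1/(-55727 - 32) = 1/(-55759) = -1/55759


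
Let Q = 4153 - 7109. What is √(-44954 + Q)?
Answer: I*√47910 ≈ 218.88*I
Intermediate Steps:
Q = -2956
√(-44954 + Q) = √(-44954 - 2956) = √(-47910) = I*√47910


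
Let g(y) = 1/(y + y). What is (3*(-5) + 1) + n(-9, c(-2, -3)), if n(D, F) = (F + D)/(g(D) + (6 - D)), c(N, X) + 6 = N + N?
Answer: -4108/269 ≈ -15.271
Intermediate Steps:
c(N, X) = -6 + 2*N (c(N, X) = -6 + (N + N) = -6 + 2*N)
g(y) = 1/(2*y)
n(D, F) = (D + F)/(6 + 1/(2*D) - D) (n(D, F) = (F + D)/(1/(2*D) + (6 - D)) = (D + F)/(6 + 1/(2*D) - D))
(3*(-5) + 1) + n(-9, c(-2, -3)) = (3*(-5) + 1) + 2*(-9)*(-9 + (-6 + 2*(-2)))/(1 + 2*(-9)*(6 - 1*(-9))) = (-15 + 1) + 2*(-9)*(-9 + (-6 - 4))/(1 + 2*(-9)*(6 + 9)) = -14 + 2*(-9)*(-9 - 10)/(1 + 2*(-9)*15) = -14 + 2*(-9)*(-19)/(1 - 270) = -14 + 2*(-9)*(-19)/(-269) = -14 + 2*(-9)*(-1/269)*(-19) = -14 - 342/269 = -4108/269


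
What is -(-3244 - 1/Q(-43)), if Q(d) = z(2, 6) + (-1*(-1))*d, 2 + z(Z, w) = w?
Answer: 126515/39 ≈ 3244.0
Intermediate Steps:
z(Z, w) = -2 + w
Q(d) = 4 + d (Q(d) = (-2 + 6) + (-1*(-1))*d = 4 + 1*d = 4 + d)
-(-3244 - 1/Q(-43)) = -(-3244 - 1/(4 - 43)) = -(-3244 - 1/(-39)) = -(-3244 - 1*(-1/39)) = -(-3244 + 1/39) = -1*(-126515/39) = 126515/39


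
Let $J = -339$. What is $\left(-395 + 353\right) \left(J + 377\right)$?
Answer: $-1596$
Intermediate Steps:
$\left(-395 + 353\right) \left(J + 377\right) = \left(-395 + 353\right) \left(-339 + 377\right) = \left(-42\right) 38 = -1596$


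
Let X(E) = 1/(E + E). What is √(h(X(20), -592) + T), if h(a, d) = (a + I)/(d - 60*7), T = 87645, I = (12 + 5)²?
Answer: √74182486270/920 ≈ 296.05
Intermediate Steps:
I = 289 (I = 17² = 289)
X(E) = 1/(2*E)
h(a, d) = (289 + a)/(-420 + d) (h(a, d) = (a + 289)/(d - 60*7) = (289 + a)/(d - 420) = (289 + a)/(-420 + d))
√(h(X(20), -592) + T) = √((289 + (½)/20)/(-420 - 592) + 87645) = √((289 + (½)*(1/20))/(-1012) + 87645) = √(-(289 + 1/40)/1012 + 87645) = √(-1/1012*11561/40 + 87645) = √(-1051/3680 + 87645) = √(322532549/3680) = √74182486270/920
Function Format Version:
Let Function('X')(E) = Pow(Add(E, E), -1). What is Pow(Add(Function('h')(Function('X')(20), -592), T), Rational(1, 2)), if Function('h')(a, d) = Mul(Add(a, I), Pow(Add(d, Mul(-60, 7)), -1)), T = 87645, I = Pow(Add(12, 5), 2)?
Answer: Mul(Rational(1, 920), Pow(74182486270, Rational(1, 2))) ≈ 296.05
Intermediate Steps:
I = 289 (I = Pow(17, 2) = 289)
Function('X')(E) = Mul(Rational(1, 2), Pow(E, -1)) (Function('X')(E) = Pow(Mul(2, E), -1) = Mul(Rational(1, 2), Pow(E, -1)))
Function('h')(a, d) = Mul(Pow(Add(-420, d), -1), Add(289, a)) (Function('h')(a, d) = Mul(Add(a, 289), Pow(Add(d, Mul(-60, 7)), -1)) = Mul(Add(289, a), Pow(Add(d, -420), -1)) = Mul(Add(289, a), Pow(Add(-420, d), -1)) = Mul(Pow(Add(-420, d), -1), Add(289, a)))
Pow(Add(Function('h')(Function('X')(20), -592), T), Rational(1, 2)) = Pow(Add(Mul(Pow(Add(-420, -592), -1), Add(289, Mul(Rational(1, 2), Pow(20, -1)))), 87645), Rational(1, 2)) = Pow(Add(Mul(Pow(-1012, -1), Add(289, Mul(Rational(1, 2), Rational(1, 20)))), 87645), Rational(1, 2)) = Pow(Add(Mul(Rational(-1, 1012), Add(289, Rational(1, 40))), 87645), Rational(1, 2)) = Pow(Add(Mul(Rational(-1, 1012), Rational(11561, 40)), 87645), Rational(1, 2)) = Pow(Add(Rational(-1051, 3680), 87645), Rational(1, 2)) = Pow(Rational(322532549, 3680), Rational(1, 2)) = Mul(Rational(1, 920), Pow(74182486270, Rational(1, 2)))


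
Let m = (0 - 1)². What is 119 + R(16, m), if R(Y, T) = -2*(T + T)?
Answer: 115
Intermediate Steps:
m = 1 (m = (-1)² = 1)
R(Y, T) = -4*T
119 + R(16, m) = 119 - 4*1 = 119 - 4 = 115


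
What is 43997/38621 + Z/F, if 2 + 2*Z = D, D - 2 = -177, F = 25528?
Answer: 2239474915/1971833776 ≈ 1.1357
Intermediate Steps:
D = -175 (D = 2 - 177 = -175)
Z = -177/2 (Z = -1 + (½)*(-175) = -1 - 175/2 = -177/2 ≈ -88.500)
43997/38621 + Z/F = 43997/38621 - 177/2/25528 = 43997*(1/38621) - 177/2*1/25528 = 43997/38621 - 177/51056 = 2239474915/1971833776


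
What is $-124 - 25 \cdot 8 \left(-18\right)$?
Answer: $3476$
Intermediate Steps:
$-124 - 25 \cdot 8 \left(-18\right) = -124 - -3600 = -124 + 3600 = 3476$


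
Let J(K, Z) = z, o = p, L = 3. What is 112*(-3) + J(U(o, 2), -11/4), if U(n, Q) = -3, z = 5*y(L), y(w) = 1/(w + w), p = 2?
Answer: -2011/6 ≈ -335.17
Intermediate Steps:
o = 2
y(w) = 1/(2*w)
z = 5/6 (z = 5*((1/2)/3) = 5*((1/2)*(1/3)) = 5*(1/6) = 5/6 ≈ 0.83333)
J(K, Z) = 5/6
112*(-3) + J(U(o, 2), -11/4) = 112*(-3) + 5/6 = -336 + 5/6 = -2011/6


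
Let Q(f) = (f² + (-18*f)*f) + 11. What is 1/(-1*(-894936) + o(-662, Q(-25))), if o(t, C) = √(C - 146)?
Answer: 111867/100113806857 - I*√2690/400455227428 ≈ 1.1174e-6 - 1.2952e-10*I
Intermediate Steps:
Q(f) = 11 - 17*f² (Q(f) = (f² - 18*f²) + 11 = -17*f² + 11 = 11 - 17*f²)
o(t, C) = √(-146 + C)
1/(-1*(-894936) + o(-662, Q(-25))) = 1/(-1*(-894936) + √(-146 + (11 - 17*(-25)²))) = 1/(894936 + √(-146 + (11 - 17*625))) = 1/(894936 + √(-146 + (11 - 10625))) = 1/(894936 + √(-146 - 10614)) = 1/(894936 + √(-10760)) = 1/(894936 + 2*I*√2690)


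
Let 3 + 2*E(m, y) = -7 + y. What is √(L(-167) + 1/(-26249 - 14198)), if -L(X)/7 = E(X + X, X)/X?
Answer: I*√677007216024766/13509298 ≈ 1.926*I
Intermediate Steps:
E(m, y) = -5 + y/2 (E(m, y) = -3/2 + (-7 + y)/2 = -3/2 + (-7/2 + y/2) = -5 + y/2)
L(X) = -7*(-5 + X/2)/X
√(L(-167) + 1/(-26249 - 14198)) = √((-7/2 + 35/(-167)) + 1/(-26249 - 14198)) = √((-7/2 + 35*(-1/167)) + 1/(-40447)) = √((-7/2 - 35/167) - 1/40447) = √(-1239/334 - 1/40447) = √(-50114167/13509298) = I*√677007216024766/13509298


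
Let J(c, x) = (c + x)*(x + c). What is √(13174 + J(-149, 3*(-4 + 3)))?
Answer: √36278 ≈ 190.47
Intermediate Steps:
J(c, x) = (c + x)² (J(c, x) = (c + x)*(c + x) = (c + x)²)
√(13174 + J(-149, 3*(-4 + 3))) = √(13174 + (-149 + 3*(-4 + 3))²) = √(13174 + (-149 + 3*(-1))²) = √(13174 + (-149 - 3)²) = √(13174 + (-152)²) = √(13174 + 23104) = √36278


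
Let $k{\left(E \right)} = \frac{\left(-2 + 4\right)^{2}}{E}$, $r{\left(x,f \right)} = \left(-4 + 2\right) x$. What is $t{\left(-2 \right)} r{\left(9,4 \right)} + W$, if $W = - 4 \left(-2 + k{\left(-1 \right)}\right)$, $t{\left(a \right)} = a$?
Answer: $60$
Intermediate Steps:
$r{\left(x,f \right)} = - 2 x$
$k{\left(E \right)} = \frac{4}{E}$ ($k{\left(E \right)} = \frac{2^{2}}{E} = \frac{4}{E}$)
$W = 24$ ($W = - 4 \left(-2 + \frac{4}{-1}\right) = - 4 \left(-2 + 4 \left(-1\right)\right) = - 4 \left(-2 - 4\right) = \left(-4\right) \left(-6\right) = 24$)
$t{\left(-2 \right)} r{\left(9,4 \right)} + W = - 2 \left(\left(-2\right) 9\right) + 24 = \left(-2\right) \left(-18\right) + 24 = 36 + 24 = 60$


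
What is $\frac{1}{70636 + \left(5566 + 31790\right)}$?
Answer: $\frac{1}{107992} \approx 9.26 \cdot 10^{-6}$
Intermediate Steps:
$\frac{1}{70636 + \left(5566 + 31790\right)} = \frac{1}{70636 + 37356} = \frac{1}{107992}$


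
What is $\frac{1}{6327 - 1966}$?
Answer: $\frac{1}{4361} \approx 0.00022931$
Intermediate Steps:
$\frac{1}{6327 - 1966} = \frac{1}{4361}$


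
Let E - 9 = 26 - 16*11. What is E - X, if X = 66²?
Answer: -4497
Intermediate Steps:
X = 4356
E = -141 (E = 9 + (26 - 16*11) = 9 + (26 - 176) = 9 - 150 = -141)
E - X = -141 - 1*4356 = -141 - 4356 = -4497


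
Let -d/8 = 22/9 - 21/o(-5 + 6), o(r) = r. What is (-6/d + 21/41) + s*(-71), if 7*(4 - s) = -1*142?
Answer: -330482713/191716 ≈ -1723.8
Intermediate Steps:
s = 170/7 (s = 4 - (-1)*142/7 = 4 - 1/7*(-142) = 4 + 142/7 = 170/7 ≈ 24.286)
d = 1336/9 (d = -8*(22/9 - 21/(-5 + 6)) = -8*(22*(1/9) - 21/1) = -8*(22/9 - 21*1) = -8*(22/9 - 21) = -8*(-167/9) = 1336/9 ≈ 148.44)
(-6/d + 21/41) + s*(-71) = (-6/1336/9 + 21/41) + (170/7)*(-71) = (-6*9/1336 + 21*(1/41)) - 12070/7 = (-27/668 + 21/41) - 12070/7 = 12921/27388 - 12070/7 = -330482713/191716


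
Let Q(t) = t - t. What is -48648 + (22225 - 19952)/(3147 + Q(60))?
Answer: -153092983/3147 ≈ -48647.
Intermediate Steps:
Q(t) = 0
-48648 + (22225 - 19952)/(3147 + Q(60)) = -48648 + (22225 - 19952)/(3147 + 0) = -48648 + 2273/3147 = -153092983/3147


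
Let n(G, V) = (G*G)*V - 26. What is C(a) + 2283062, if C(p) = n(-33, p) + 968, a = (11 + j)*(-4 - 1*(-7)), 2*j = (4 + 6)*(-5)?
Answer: 2238266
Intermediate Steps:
j = -25 (j = ((4 + 6)*(-5))/2 = (10*(-5))/2 = (1/2)*(-50) = -25)
a = -42 (a = (11 - 25)*(-4 - 1*(-7)) = -14*(-4 + 7) = -14*3 = -42)
n(G, V) = -26 + V*G**2 (n(G, V) = G**2*V - 26 = V*G**2 - 26 = -26 + V*G**2)
C(p) = 942 + 1089*p (C(p) = (-26 + p*(-33)**2) + 968 = (-26 + p*1089) + 968 = (-26 + 1089*p) + 968 = 942 + 1089*p)
C(a) + 2283062 = (942 + 1089*(-42)) + 2283062 = (942 - 45738) + 2283062 = -44796 + 2283062 = 2238266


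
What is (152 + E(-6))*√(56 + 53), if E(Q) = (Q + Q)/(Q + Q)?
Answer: 153*√109 ≈ 1597.4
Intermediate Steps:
E(Q) = 1 (E(Q) = (2*Q)/((2*Q)) = (2*Q)*(1/(2*Q)) = 1)
(152 + E(-6))*√(56 + 53) = (152 + 1)*√(56 + 53) = 153*√109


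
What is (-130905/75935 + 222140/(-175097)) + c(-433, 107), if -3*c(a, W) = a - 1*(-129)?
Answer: 784522670045/7977594417 ≈ 98.341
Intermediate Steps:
c(a, W) = -43 - a/3 (c(a, W) = -(a - 1*(-129))/3 = -(a + 129)/3 = -(129 + a)/3 = -43 - a/3)
(-130905/75935 + 222140/(-175097)) + c(-433, 107) = (-130905/75935 + 222140/(-175097)) + (-43 - ⅓*(-433)) = (-130905*1/75935 + 222140*(-1/175097)) + (-43 + 433/3) = (-26181/15187 - 222140/175097) + 304/3 = -7957854737/2659198139 + 304/3 = 784522670045/7977594417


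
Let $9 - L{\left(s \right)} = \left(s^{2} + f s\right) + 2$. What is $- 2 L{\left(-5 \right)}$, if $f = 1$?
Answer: $26$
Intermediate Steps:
$L{\left(s \right)} = 7 - s - s^{2}$ ($L{\left(s \right)} = 9 - \left(\left(s^{2} + 1 s\right) + 2\right) = 9 - \left(\left(s^{2} + s\right) + 2\right) = 9 - \left(\left(s + s^{2}\right) + 2\right) = 9 - \left(2 + s + s^{2}\right) = 7 - s - s^{2}$)
$- 2 L{\left(-5 \right)} = - 2 \left(7 - -5 - \left(-5\right)^{2}\right) = - 2 \left(7 + 5 - 25\right) = \left(-2\right) \left(-13\right) = 26$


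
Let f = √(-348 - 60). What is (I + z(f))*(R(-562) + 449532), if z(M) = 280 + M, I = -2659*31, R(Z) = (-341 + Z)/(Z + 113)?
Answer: -16581017496879/449 + 403681542*I*√102/449 ≈ -3.6929e+10 + 9.0801e+6*I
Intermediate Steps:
R(Z) = (-341 + Z)/(113 + Z)
I = -82429
f = 2*I*√102 (f = √(-408) = 2*I*√102 ≈ 20.199*I)
(I + z(f))*(R(-562) + 449532) = (-82429 + (280 + 2*I*√102))*((-341 - 562)/(113 - 562) + 449532) = (-82149 + 2*I*√102)*(-903/(-449) + 449532) = (-82149 + 2*I*√102)*(-1/449*(-903) + 449532) = (-82149 + 2*I*√102)*(903/449 + 449532) = (-82149 + 2*I*√102)*(201840771/449) = -16581017496879/449 + 403681542*I*√102/449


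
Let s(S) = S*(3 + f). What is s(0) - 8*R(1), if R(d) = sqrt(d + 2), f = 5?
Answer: -8*sqrt(3) ≈ -13.856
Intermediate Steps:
s(S) = 8*S (s(S) = S*(3 + 5) = S*8 = 8*S)
R(d) = sqrt(2 + d)
s(0) - 8*R(1) = 8*0 - 8*sqrt(2 + 1) = 0 - 8*sqrt(3) = -8*sqrt(3)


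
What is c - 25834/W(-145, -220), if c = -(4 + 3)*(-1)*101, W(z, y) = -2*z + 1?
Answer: 179903/291 ≈ 618.22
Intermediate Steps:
W(z, y) = 1 - 2*z
c = 707 (c = -7*(-1)*101 = -1*(-7)*101 = 7*101 = 707)
c - 25834/W(-145, -220) = 707 - 25834/(1 - 2*(-145)) = 707 - 25834/(1 + 290) = 707 - 25834/291 = 179903/291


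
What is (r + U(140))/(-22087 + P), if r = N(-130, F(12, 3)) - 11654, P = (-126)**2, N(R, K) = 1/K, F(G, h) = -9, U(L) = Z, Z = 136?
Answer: 103663/55899 ≈ 1.8545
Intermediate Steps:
U(L) = 136
P = 15876
r = -104887/9 (r = 1/(-9) - 11654 = -1/9 - 11654 = -104887/9 ≈ -11654.)
(r + U(140))/(-22087 + P) = (-104887/9 + 136)/(-22087 + 15876) = -103663/9/(-6211) = -103663/9*(-1/6211) = 103663/55899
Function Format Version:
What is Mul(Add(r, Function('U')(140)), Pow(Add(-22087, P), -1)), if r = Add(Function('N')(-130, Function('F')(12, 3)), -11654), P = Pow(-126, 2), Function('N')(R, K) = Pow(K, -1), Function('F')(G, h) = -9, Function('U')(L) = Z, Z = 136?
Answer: Rational(103663, 55899) ≈ 1.8545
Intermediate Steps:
Function('U')(L) = 136
P = 15876
r = Rational(-104887, 9) (r = Add(Pow(-9, -1), -11654) = Add(Rational(-1, 9), -11654) = Rational(-104887, 9) ≈ -11654.)
Mul(Add(r, Function('U')(140)), Pow(Add(-22087, P), -1)) = Mul(Add(Rational(-104887, 9), 136), Pow(Add(-22087, 15876), -1)) = Mul(Rational(-103663, 9), Pow(-6211, -1)) = Mul(Rational(-103663, 9), Rational(-1, 6211)) = Rational(103663, 55899)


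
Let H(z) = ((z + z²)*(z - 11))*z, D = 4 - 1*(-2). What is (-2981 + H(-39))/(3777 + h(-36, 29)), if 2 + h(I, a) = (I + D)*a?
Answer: 412417/415 ≈ 993.78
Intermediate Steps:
D = 6 (D = 4 + 2 = 6)
H(z) = z*(-11 + z)*(z + z²) (H(z) = ((z + z²)*(-11 + z))*z = ((-11 + z)*(z + z²))*z = z*(-11 + z)*(z + z²))
h(I, a) = -2 + a*(6 + I) (h(I, a) = -2 + (I + 6)*a = -2 + (6 + I)*a = -2 + a*(6 + I))
(-2981 + H(-39))/(3777 + h(-36, 29)) = (-2981 + (-39)²*(-11 + (-39)² - 10*(-39)))/(3777 + (-2 + 6*29 - 36*29)) = (-2981 + 1521*(-11 + 1521 + 390))/(3777 + (-2 + 174 - 1044)) = (-2981 + 1521*1900)/(3777 - 872) = (-2981 + 2889900)/2905 = 2886919*(1/2905) = 412417/415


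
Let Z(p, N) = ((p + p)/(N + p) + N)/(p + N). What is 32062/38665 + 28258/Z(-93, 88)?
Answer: -13647409219/12102145 ≈ -1127.7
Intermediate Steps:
Z(p, N) = (N + 2*p/(N + p))/(N + p) (Z(p, N) = ((2*p)/(N + p) + N)/(N + p) = (2*p/(N + p) + N)/(N + p) = (N + 2*p/(N + p))/(N + p))
32062/38665 + 28258/Z(-93, 88) = 32062/38665 + 28258/(((88² + 2*(-93) + 88*(-93))/(88 - 93)²)) = 32062*(1/38665) + 28258/(((7744 - 186 - 8184)/(-5)²)) = 32062/38665 + 28258/(((1/25)*(-626))) = 32062/38665 + 28258/(-626/25) = 32062/38665 + 28258*(-25/626) = 32062/38665 - 353225/313 = -13647409219/12102145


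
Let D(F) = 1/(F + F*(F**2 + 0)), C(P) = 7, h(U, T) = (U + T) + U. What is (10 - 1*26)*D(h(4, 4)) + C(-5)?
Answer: 3041/435 ≈ 6.9908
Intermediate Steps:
h(U, T) = T + 2*U (h(U, T) = (T + U) + U = T + 2*U)
D(F) = 1/(F + F**3) (D(F) = 1/(F + F*F**2) = 1/(F + F**3))
(10 - 1*26)*D(h(4, 4)) + C(-5) = (10 - 1*26)/((4 + 2*4) + (4 + 2*4)**3) + 7 = (10 - 26)/((4 + 8) + (4 + 8)**3) + 7 = -16/(12 + 12**3) + 7 = -16/(12 + 1728) + 7 = -16/1740 + 7 = -16*1/1740 + 7 = -4/435 + 7 = 3041/435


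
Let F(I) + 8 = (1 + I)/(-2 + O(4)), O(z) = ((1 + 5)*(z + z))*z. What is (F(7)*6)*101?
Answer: -458136/95 ≈ -4822.5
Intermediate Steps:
O(z) = 12*z**2 (O(z) = (6*(2*z))*z = (12*z)*z = 12*z**2)
F(I) = -1519/190 + I/190 (F(I) = -8 + (1 + I)/(-2 + 12*4**2) = -8 + (1 + I)/(-2 + 12*16) = -8 + (1 + I)/(-2 + 192) = -8 + (1 + I)/190 = -8 + (1 + I)*(1/190) = -8 + (1/190 + I/190) = -1519/190 + I/190)
(F(7)*6)*101 = ((-1519/190 + (1/190)*7)*6)*101 = ((-1519/190 + 7/190)*6)*101 = -756/95*6*101 = -4536/95*101 = -458136/95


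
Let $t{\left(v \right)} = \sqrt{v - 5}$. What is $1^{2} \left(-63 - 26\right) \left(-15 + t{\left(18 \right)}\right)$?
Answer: $1335 - 89 \sqrt{13} \approx 1014.1$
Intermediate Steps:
$t{\left(v \right)} = \sqrt{-5 + v}$
$1^{2} \left(-63 - 26\right) \left(-15 + t{\left(18 \right)}\right) = 1^{2} \left(-63 - 26\right) \left(-15 + \sqrt{-5 + 18}\right) = 1 \left(- 89 \left(-15 + \sqrt{13}\right)\right) = 1 \left(1335 - 89 \sqrt{13}\right) = 1335 - 89 \sqrt{13}$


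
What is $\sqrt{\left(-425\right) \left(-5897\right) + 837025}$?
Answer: $5 \sqrt{133730} \approx 1828.5$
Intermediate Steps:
$\sqrt{\left(-425\right) \left(-5897\right) + 837025} = \sqrt{2506225 + 837025} = \sqrt{3343250} = 5 \sqrt{133730}$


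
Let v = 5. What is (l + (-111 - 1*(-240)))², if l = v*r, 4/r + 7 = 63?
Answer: 3279721/196 ≈ 16733.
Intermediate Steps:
r = 1/14 (r = 4/(-7 + 63) = 4/56 = 4*(1/56) = 1/14 ≈ 0.071429)
l = 5/14 (l = 5*(1/14) = 5/14 ≈ 0.35714)
(l + (-111 - 1*(-240)))² = (5/14 + (-111 - 1*(-240)))² = (5/14 + (-111 + 240))² = (5/14 + 129)² = (1811/14)² = 3279721/196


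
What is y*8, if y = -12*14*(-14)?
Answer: 18816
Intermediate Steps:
y = 2352 (y = -168*(-14) = 2352)
y*8 = 2352*8 = 18816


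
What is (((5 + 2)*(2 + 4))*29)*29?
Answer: 35322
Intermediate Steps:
(((5 + 2)*(2 + 4))*29)*29 = ((7*6)*29)*29 = (42*29)*29 = 1218*29 = 35322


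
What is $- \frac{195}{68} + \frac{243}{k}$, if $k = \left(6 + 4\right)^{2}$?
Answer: $- \frac{186}{425} \approx -0.43765$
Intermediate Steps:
$k = 100$ ($k = 10^{2} = 100$)
$- \frac{195}{68} + \frac{243}{k} = - \frac{195}{68} + \frac{243}{100} = - \frac{186}{425}$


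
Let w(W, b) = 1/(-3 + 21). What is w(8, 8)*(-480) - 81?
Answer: -323/3 ≈ -107.67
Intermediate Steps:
w(W, b) = 1/18
w(8, 8)*(-480) - 81 = (1/18)*(-480) - 81 = -80/3 - 81 = -323/3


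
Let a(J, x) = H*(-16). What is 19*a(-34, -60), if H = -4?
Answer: 1216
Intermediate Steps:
a(J, x) = 64 (a(J, x) = -4*(-16) = 64)
19*a(-34, -60) = 19*64 = 1216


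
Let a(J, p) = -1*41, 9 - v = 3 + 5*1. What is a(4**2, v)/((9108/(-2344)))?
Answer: 24026/2277 ≈ 10.552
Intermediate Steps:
v = 1 (v = 9 - (3 + 5*1) = 9 - (3 + 5) = 9 - 1*8 = 9 - 8 = 1)
a(J, p) = -41
a(4**2, v)/((9108/(-2344))) = -41/(9108/(-2344)) = -41/(9108*(-1/2344)) = -41/(-2277/586) = -41*(-586/2277) = 24026/2277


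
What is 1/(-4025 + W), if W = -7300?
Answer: -1/11325 ≈ -8.8300e-5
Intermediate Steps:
1/(-4025 + W) = 1/(-4025 - 7300) = 1/(-11325) = -1/11325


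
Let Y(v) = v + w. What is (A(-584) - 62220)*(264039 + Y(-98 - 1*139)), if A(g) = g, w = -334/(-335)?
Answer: -5550240947216/335 ≈ -1.6568e+10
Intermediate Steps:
w = 334/335 (w = -334*(-1/335) = 334/335 ≈ 0.99701)
Y(v) = 334/335 + v (Y(v) = v + 334/335 = 334/335 + v)
(A(-584) - 62220)*(264039 + Y(-98 - 1*139)) = (-584 - 62220)*(264039 + (334/335 + (-98 - 1*139))) = -62804*(264039 + (334/335 + (-98 - 139))) = -62804*(264039 + (334/335 - 237)) = -62804*(264039 - 79061/335) = -62804*88374004/335 = -5550240947216/335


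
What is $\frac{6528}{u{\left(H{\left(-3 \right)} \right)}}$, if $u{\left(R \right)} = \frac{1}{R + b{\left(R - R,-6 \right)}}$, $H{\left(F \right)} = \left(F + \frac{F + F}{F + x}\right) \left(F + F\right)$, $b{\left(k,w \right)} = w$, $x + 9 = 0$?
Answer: $58752$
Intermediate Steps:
$x = -9$ ($x = -9 + 0 = -9$)
$H{\left(F \right)} = 2 F \left(F + \frac{2 F}{-9 + F}\right)$ ($H{\left(F \right)} = \left(F + \frac{F + F}{F - 9}\right) \left(F + F\right) = \left(F + \frac{2 F}{-9 + F}\right) 2 F = 2 F \left(F + \frac{2 F}{-9 + F}\right)$)
$u{\left(R \right)} = \frac{1}{-6 + R}$ ($u{\left(R \right)} = \frac{1}{R - 6} = \frac{1}{-6 + R}$)
$\frac{6528}{u{\left(H{\left(-3 \right)} \right)}} = \frac{6528}{\frac{1}{-6 + \frac{2 \left(-3\right)^{2} \left(-7 - 3\right)}{-9 - 3}}} = \frac{6528}{\frac{1}{-6 + 2 \cdot 9 \frac{1}{-12} \left(-10\right)}} = \frac{6528}{\frac{1}{-6 + 2 \cdot 9 \left(- \frac{1}{12}\right) \left(-10\right)}} = \frac{6528}{\frac{1}{-6 + 15}} = \frac{6528}{\frac{1}{9}} = 6528 \frac{1}{\frac{1}{9}} = 6528 \cdot 9 = 58752$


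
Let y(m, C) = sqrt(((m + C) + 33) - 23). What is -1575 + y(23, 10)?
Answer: -1575 + sqrt(43) ≈ -1568.4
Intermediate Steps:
y(m, C) = sqrt(10 + C + m) (y(m, C) = sqrt(((C + m) + 33) - 23) = sqrt((33 + C + m) - 23) = sqrt(10 + C + m))
-1575 + y(23, 10) = -1575 + sqrt(10 + 10 + 23) = -1575 + sqrt(43)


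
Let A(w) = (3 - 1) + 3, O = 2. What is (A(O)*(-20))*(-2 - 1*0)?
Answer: 200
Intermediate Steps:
A(w) = 5 (A(w) = 2 + 3 = 5)
(A(O)*(-20))*(-2 - 1*0) = (5*(-20))*(-2 - 1*0) = -100*(-2 + 0) = -100*(-2) = 200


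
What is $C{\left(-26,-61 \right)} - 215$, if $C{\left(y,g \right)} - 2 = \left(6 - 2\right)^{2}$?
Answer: $-197$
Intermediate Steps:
$C{\left(y,g \right)} = 18$ ($C{\left(y,g \right)} = 2 + \left(6 - 2\right)^{2} = 2 + 4^{2} = 2 + 16 = 18$)
$C{\left(-26,-61 \right)} - 215 = 18 - 215 = -197$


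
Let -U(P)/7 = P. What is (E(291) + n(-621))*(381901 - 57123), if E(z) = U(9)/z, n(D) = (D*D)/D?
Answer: -19570472724/97 ≈ -2.0176e+8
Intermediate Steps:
U(P) = -7*P
n(D) = D (n(D) = D²/D = D)
E(z) = -63/z (E(z) = (-7*9)/z = -63/z)
(E(291) + n(-621))*(381901 - 57123) = (-63/291 - 621)*(381901 - 57123) = (-63*1/291 - 621)*324778 = (-21/97 - 621)*324778 = -60258/97*324778 = -19570472724/97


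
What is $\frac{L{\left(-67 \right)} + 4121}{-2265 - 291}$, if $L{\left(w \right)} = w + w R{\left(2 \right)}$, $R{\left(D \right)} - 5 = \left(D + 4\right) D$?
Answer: $- \frac{2915}{2556} \approx -1.1405$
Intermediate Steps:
$R{\left(D \right)} = 5 + D \left(4 + D\right)$ ($R{\left(D \right)} = 5 + \left(D + 4\right) D = 5 + \left(4 + D\right) D = 5 + D \left(4 + D\right)$)
$L{\left(w \right)} = 18 w$ ($L{\left(w \right)} = w + w \left(5 + 2^{2} + 4 \cdot 2\right) = w + w \left(5 + 4 + 8\right) = w + w 17 = w + 17 w = 18 w$)
$\frac{L{\left(-67 \right)} + 4121}{-2265 - 291} = \frac{18 \left(-67\right) + 4121}{-2265 - 291} = \frac{-1206 + 4121}{-2556} = 2915 \left(- \frac{1}{2556}\right) = - \frac{2915}{2556}$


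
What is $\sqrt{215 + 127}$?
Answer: $3 \sqrt{38} \approx 18.493$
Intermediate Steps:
$\sqrt{215 + 127} = \sqrt{342} = 3 \sqrt{38}$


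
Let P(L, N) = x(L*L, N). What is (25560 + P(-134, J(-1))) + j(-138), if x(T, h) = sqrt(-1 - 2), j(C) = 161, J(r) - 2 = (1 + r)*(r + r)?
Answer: 25721 + I*sqrt(3) ≈ 25721.0 + 1.732*I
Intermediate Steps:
J(r) = 2 + 2*r*(1 + r) (J(r) = 2 + (1 + r)*(r + r) = 2 + (1 + r)*(2*r) = 2 + 2*r*(1 + r))
x(T, h) = I*sqrt(3) (x(T, h) = sqrt(-3) = I*sqrt(3))
P(L, N) = I*sqrt(3)
(25560 + P(-134, J(-1))) + j(-138) = (25560 + I*sqrt(3)) + 161 = 25721 + I*sqrt(3)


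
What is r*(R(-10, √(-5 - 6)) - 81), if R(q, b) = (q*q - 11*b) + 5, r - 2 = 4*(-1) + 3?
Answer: 24 - 11*I*√11 ≈ 24.0 - 36.483*I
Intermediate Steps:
r = 1 (r = 2 + (4*(-1) + 3) = 2 + (-4 + 3) = 2 - 1 = 1)
R(q, b) = 5 + q² - 11*b (R(q, b) = (q² - 11*b) + 5 = 5 + q² - 11*b)
r*(R(-10, √(-5 - 6)) - 81) = 1*((5 + (-10)² - 11*√(-5 - 6)) - 81) = 1*((5 + 100 - 11*I*√11) - 81) = 1*((105 - 11*I*√11) - 81) = 1*(24 - 11*I*√11) = 24 - 11*I*√11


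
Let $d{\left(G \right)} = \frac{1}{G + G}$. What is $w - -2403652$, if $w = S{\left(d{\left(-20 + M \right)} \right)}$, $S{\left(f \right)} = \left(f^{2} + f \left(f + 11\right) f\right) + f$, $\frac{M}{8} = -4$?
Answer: $\frac{2703781593759}{1124864} \approx 2.4037 \cdot 10^{6}$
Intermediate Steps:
$M = -32$ ($M = 8 \left(-4\right) = -32$)
$d{\left(G \right)} = \frac{1}{2 G}$
$S{\left(f \right)} = f + f^{2} + f^{2} \left(11 + f\right)$ ($S{\left(f \right)} = \left(f^{2} + f \left(11 + f\right) f\right) + f = \left(f^{2} + f^{2} \left(11 + f\right)\right) + f = f + f^{2} + f^{2} \left(11 + f\right)$)
$w = - \frac{9569}{1124864}$ ($w = \frac{1}{2 \left(-20 - 32\right)} \left(1 + \left(\frac{1}{2 \left(-20 - 32\right)}\right)^{2} + 12 \frac{1}{2 \left(-20 - 32\right)}\right) = \frac{1}{2 \left(-52\right)} \left(1 + \left(\frac{1}{2 \left(-52\right)}\right)^{2} + 12 \frac{1}{2 \left(-52\right)}\right) = \frac{1}{2} \left(- \frac{1}{52}\right) \left(1 + \left(\frac{1}{2} \left(- \frac{1}{52}\right)\right)^{2} + 12 \cdot \frac{1}{2} \left(- \frac{1}{52}\right)\right) = - \frac{1 + \left(- \frac{1}{104}\right)^{2} + 12 \left(- \frac{1}{104}\right)}{104} = - \frac{1 + \frac{1}{10816} - \frac{3}{26}}{104} = \left(- \frac{1}{104}\right) \frac{9569}{10816} = - \frac{9569}{1124864} \approx -0.0085068$)
$w - -2403652 = - \frac{9569}{1124864} - -2403652 = - \frac{9569}{1124864} + 2403652 = \frac{2703781593759}{1124864}$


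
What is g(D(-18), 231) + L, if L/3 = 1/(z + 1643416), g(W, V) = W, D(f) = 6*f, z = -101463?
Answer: -166530921/1541953 ≈ -108.00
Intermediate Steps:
L = 3/1541953 (L = 3/(-101463 + 1643416) = 3/1541953 ≈ 1.9456e-6)
g(D(-18), 231) + L = 6*(-18) + 3/1541953 = -108 + 3/1541953 = -166530921/1541953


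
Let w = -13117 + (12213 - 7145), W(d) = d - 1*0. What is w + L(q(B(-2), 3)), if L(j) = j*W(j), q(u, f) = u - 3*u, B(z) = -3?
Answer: -8013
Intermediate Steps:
W(d) = d (W(d) = d + 0 = d)
q(u, f) = -2*u
L(j) = j**2 (L(j) = j*j = j**2)
w = -8049 (w = -13117 + 5068 = -8049)
w + L(q(B(-2), 3)) = -8049 + (-2*(-3))**2 = -8049 + 6**2 = -8049 + 36 = -8013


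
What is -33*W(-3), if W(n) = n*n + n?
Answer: -198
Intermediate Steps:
W(n) = n + n² (W(n) = n² + n = n + n²)
-33*W(-3) = -(-99)*(1 - 3) = -(-99)*(-2) = -33*6 = -198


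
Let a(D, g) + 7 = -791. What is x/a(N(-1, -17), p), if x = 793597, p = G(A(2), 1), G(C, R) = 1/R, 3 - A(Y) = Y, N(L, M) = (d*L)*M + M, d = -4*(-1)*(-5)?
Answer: -113371/114 ≈ -994.48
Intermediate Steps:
d = -20 (d = 4*(-5) = -20)
N(L, M) = M - 20*L*M (N(L, M) = (-20*L)*M + M = -20*L*M + M = M - 20*L*M)
A(Y) = 3 - Y
p = 1 (p = 1/1 = 1)
a(D, g) = -798 (a(D, g) = -7 - 791 = -798)
x/a(N(-1, -17), p) = 793597/(-798) = 793597*(-1/798) = -113371/114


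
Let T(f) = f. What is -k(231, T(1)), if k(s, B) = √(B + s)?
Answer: -2*√58 ≈ -15.232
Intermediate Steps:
-k(231, T(1)) = -√(1 + 231) = -√232 = -2*√58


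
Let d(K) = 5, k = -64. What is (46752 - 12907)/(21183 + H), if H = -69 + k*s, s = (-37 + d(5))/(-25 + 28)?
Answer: 20307/13078 ≈ 1.5528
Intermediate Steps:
s = -32/3 (s = (-37 + 5)/(-25 + 28) = -32/3 ≈ -10.667)
H = 1841/3 (H = -69 - 64*(-32/3) = -69 + 2048/3 = 1841/3 ≈ 613.67)
(46752 - 12907)/(21183 + H) = (46752 - 12907)/(21183 + 1841/3) = 33845/(65390/3) = 33845*(3/65390) = 20307/13078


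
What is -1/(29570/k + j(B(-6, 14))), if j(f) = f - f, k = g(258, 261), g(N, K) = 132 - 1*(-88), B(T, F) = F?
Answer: -22/2957 ≈ -0.0074400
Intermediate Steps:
g(N, K) = 220 (g(N, K) = 132 + 88 = 220)
k = 220
j(f) = 0
-1/(29570/k + j(B(-6, 14))) = -1/(29570/220 + 0) = -1/(29570*(1/220) + 0) = -1/(2957/22 + 0) = -1/2957/22 = -1*22/2957 = -22/2957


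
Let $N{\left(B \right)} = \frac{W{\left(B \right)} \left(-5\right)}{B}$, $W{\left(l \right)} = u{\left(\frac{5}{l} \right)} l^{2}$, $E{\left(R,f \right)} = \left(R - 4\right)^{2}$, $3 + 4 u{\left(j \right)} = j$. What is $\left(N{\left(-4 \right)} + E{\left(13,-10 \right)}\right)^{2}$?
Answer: $\frac{57121}{16} \approx 3570.1$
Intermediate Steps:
$u{\left(j \right)} = - \frac{3}{4} + \frac{j}{4}$
$E{\left(R,f \right)} = \left(-4 + R\right)^{2}$
$W{\left(l \right)} = l^{2} \left(- \frac{3}{4} + \frac{5}{4 l}\right)$ ($W{\left(l \right)} = \left(- \frac{3}{4} + \frac{5 \frac{1}{l}}{4}\right) l^{2} = \left(- \frac{3}{4} + \frac{5}{4 l}\right) l^{2} = l^{2} \left(- \frac{3}{4} + \frac{5}{4 l}\right)$)
$N{\left(B \right)} = - \frac{25}{4} + \frac{15 B}{4}$ ($N{\left(B \right)} = \frac{\frac{B \left(5 - 3 B\right)}{4} \left(-5\right)}{B} = \frac{\left(- \frac{5}{4}\right) B \left(5 - 3 B\right)}{B} = - \frac{25}{4} + \frac{15 B}{4}$)
$\left(N{\left(-4 \right)} + E{\left(13,-10 \right)}\right)^{2} = \left(\left(- \frac{25}{4} + \frac{15}{4} \left(-4\right)\right) + \left(-4 + 13\right)^{2}\right)^{2} = \left(\left(- \frac{25}{4} - 15\right) + 9^{2}\right)^{2} = \left(- \frac{85}{4} + 81\right)^{2} = \left(\frac{239}{4}\right)^{2} = \frac{57121}{16}$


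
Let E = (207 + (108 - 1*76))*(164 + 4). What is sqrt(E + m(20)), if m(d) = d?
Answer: 22*sqrt(83) ≈ 200.43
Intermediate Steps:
E = 40152 (E = (207 + (108 - 76))*168 = (207 + 32)*168 = 239*168 = 40152)
sqrt(E + m(20)) = sqrt(40152 + 20) = sqrt(40172) = 22*sqrt(83)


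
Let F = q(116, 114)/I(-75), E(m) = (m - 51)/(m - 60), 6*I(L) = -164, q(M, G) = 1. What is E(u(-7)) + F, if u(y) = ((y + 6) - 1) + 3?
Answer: 3923/4838 ≈ 0.81087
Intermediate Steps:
u(y) = 8 + y (u(y) = ((6 + y) - 1) + 3 = (5 + y) + 3 = 8 + y)
I(L) = -82/3 (I(L) = (⅙)*(-164) = -82/3)
E(m) = (-51 + m)/(-60 + m)
F = -3/82 (F = 1/(-82/3) = 1*(-3/82) = -3/82 ≈ -0.036585)
E(u(-7)) + F = (-51 + (8 - 7))/(-60 + (8 - 7)) - 3/82 = (-51 + 1)/(-60 + 1) - 3/82 = -50/(-59) - 3/82 = -1/59*(-50) - 3/82 = 50/59 - 3/82 = 3923/4838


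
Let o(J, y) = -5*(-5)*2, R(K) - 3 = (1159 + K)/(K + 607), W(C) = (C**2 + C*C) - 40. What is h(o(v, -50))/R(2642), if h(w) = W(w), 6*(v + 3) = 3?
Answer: 1342920/1129 ≈ 1189.5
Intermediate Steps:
W(C) = -40 + 2*C**2 (W(C) = (C**2 + C**2) - 40 = 2*C**2 - 40 = -40 + 2*C**2)
v = -5/2 (v = -3 + (1/6)*3 = -3 + 1/2 = -5/2 ≈ -2.5000)
R(K) = 3 + (1159 + K)/(607 + K) (R(K) = 3 + (1159 + K)/(K + 607) = 3 + (1159 + K)/(607 + K))
o(J, y) = 50 (o(J, y) = 25*2 = 50)
h(w) = -40 + 2*w**2
h(o(v, -50))/R(2642) = (-40 + 2*50**2)/((4*(745 + 2642)/(607 + 2642))) = (-40 + 2*2500)/((4*3387/3249)) = (-40 + 5000)/((4*(1/3249)*3387)) = 4960/(4516/1083) = 4960*(1083/4516) = 1342920/1129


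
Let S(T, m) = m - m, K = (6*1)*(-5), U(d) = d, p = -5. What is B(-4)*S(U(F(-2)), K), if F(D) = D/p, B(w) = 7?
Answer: 0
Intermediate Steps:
F(D) = -D/5 (F(D) = D/(-5) = D*(-⅕) = -D/5)
K = -30 (K = 6*(-5) = -30)
S(T, m) = 0
B(-4)*S(U(F(-2)), K) = 7*0 = 0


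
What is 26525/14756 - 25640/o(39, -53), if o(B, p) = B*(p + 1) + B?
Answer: 25358945/1726452 ≈ 14.688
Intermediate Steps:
o(B, p) = B + B*(1 + p) (o(B, p) = B*(1 + p) + B = B + B*(1 + p))
26525/14756 - 25640/o(39, -53) = 26525/14756 - 25640*1/(39*(2 - 53)) = 26525*(1/14756) - 25640/(39*(-51)) = 26525/14756 - 25640/(-1989) = 26525/14756 - 25640*(-1/1989) = 26525/14756 + 25640/1989 = 25358945/1726452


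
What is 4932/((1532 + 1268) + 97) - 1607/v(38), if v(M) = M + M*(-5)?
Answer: 5405143/440344 ≈ 12.275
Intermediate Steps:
v(M) = -4*M (v(M) = M - 5*M = -4*M)
4932/((1532 + 1268) + 97) - 1607/v(38) = 4932/((1532 + 1268) + 97) - 1607/((-4*38)) = 4932/(2800 + 97) - 1607/(-152) = 4932/2897 - 1607*(-1/152) = 4932*(1/2897) + 1607/152 = 4932/2897 + 1607/152 = 5405143/440344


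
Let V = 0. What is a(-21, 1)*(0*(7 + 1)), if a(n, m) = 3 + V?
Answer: 0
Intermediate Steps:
a(n, m) = 3 (a(n, m) = 3 + 0 = 3)
a(-21, 1)*(0*(7 + 1)) = 3*(0*(7 + 1)) = 3*(0*8) = 3*0 = 0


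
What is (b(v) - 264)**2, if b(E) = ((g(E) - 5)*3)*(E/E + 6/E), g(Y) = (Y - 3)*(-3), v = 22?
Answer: 30338064/121 ≈ 2.5073e+5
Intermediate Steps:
g(Y) = 9 - 3*Y (g(Y) = (-3 + Y)*(-3) = 9 - 3*Y)
b(E) = (1 + 6/E)*(12 - 9*E) (b(E) = (((9 - 3*E) - 5)*3)*(E/E + 6/E) = ((4 - 3*E)*3)*(1 + 6/E) = (12 - 9*E)*(1 + 6/E) = (1 + 6/E)*(12 - 9*E))
(b(v) - 264)**2 = ((-42 - 9*22 + 72/22) - 264)**2 = ((-42 - 198 + 72*(1/22)) - 264)**2 = ((-42 - 198 + 36/11) - 264)**2 = (-2604/11 - 264)**2 = (-5508/11)**2 = 30338064/121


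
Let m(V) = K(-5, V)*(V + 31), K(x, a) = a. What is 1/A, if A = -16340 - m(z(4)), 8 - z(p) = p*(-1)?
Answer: -1/16856 ≈ -5.9326e-5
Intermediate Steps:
z(p) = 8 + p (z(p) = 8 - p*(-1) = 8 - (-1)*p = 8 + p)
m(V) = V*(31 + V) (m(V) = V*(V + 31) = V*(31 + V))
A = -16856 (A = -16340 - (8 + 4)*(31 + (8 + 4)) = -16340 - 12*(31 + 12) = -16340 - 12*43 = -16340 - 1*516 = -16340 - 516 = -16856)
1/A = 1/(-16856) = -1/16856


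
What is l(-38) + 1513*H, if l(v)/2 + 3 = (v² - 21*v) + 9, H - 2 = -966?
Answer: -1454036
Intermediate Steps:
H = -964 (H = 2 - 966 = -964)
l(v) = 12 - 42*v + 2*v² (l(v) = -6 + 2*((v² - 21*v) + 9) = -6 + 2*(9 + v² - 21*v) = -6 + (18 - 42*v + 2*v²) = 12 - 42*v + 2*v²)
l(-38) + 1513*H = (12 - 42*(-38) + 2*(-38)²) + 1513*(-964) = (12 + 1596 + 2*1444) - 1458532 = (12 + 1596 + 2888) - 1458532 = 4496 - 1458532 = -1454036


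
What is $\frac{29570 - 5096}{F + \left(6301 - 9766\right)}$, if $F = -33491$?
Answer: $- \frac{12237}{18478} \approx -0.66225$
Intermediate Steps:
$\frac{29570 - 5096}{F + \left(6301 - 9766\right)} = \frac{29570 - 5096}{-33491 + \left(6301 - 9766\right)} = \frac{24474}{-33491 + \left(6301 - 9766\right)} = \frac{24474}{-33491 - 3465} = \frac{24474}{-36956} = 24474 \left(- \frac{1}{36956}\right) = - \frac{12237}{18478}$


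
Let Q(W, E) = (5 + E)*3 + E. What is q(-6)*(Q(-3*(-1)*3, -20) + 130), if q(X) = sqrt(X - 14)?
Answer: 130*I*sqrt(5) ≈ 290.69*I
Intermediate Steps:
q(X) = sqrt(-14 + X)
Q(W, E) = 15 + 4*E (Q(W, E) = (15 + 3*E) + E = 15 + 4*E)
q(-6)*(Q(-3*(-1)*3, -20) + 130) = sqrt(-14 - 6)*((15 + 4*(-20)) + 130) = sqrt(-20)*((15 - 80) + 130) = (2*I*sqrt(5))*(-65 + 130) = (2*I*sqrt(5))*65 = 130*I*sqrt(5)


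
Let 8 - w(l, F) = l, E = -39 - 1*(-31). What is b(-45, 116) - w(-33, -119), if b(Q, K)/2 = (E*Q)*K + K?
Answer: 83711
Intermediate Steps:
E = -8 (E = -39 + 31 = -8)
b(Q, K) = 2*K - 16*K*Q (b(Q, K) = 2*((-8*Q)*K + K) = 2*(-8*K*Q + K) = 2*(K - 8*K*Q) = 2*K - 16*K*Q)
w(l, F) = 8 - l
b(-45, 116) - w(-33, -119) = 2*116*(1 - 8*(-45)) - (8 - 1*(-33)) = 2*116*(1 + 360) - (8 + 33) = 2*116*361 - 1*41 = 83752 - 41 = 83711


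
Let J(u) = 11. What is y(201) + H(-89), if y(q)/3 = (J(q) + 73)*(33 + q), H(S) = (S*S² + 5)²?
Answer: 496974300264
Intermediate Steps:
H(S) = (5 + S³)² (H(S) = (S³ + 5)² = (5 + S³)²)
y(q) = 8316 + 252*q (y(q) = 3*((11 + 73)*(33 + q)) = 3*(84*(33 + q)) = 3*(2772 + 84*q) = 8316 + 252*q)
y(201) + H(-89) = (8316 + 252*201) + (5 + (-89)³)² = (8316 + 50652) + (5 - 704969)² = 58968 + (-704964)² = 58968 + 496974241296 = 496974300264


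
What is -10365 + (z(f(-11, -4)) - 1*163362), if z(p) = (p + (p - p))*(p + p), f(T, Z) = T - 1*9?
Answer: -172927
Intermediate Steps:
f(T, Z) = -9 + T (f(T, Z) = T - 9 = -9 + T)
z(p) = 2*p**2 (z(p) = (p + 0)*(2*p) = p*(2*p) = 2*p**2)
-10365 + (z(f(-11, -4)) - 1*163362) = -10365 + (2*(-9 - 11)**2 - 1*163362) = -10365 + (2*(-20)**2 - 163362) = -10365 + (2*400 - 163362) = -10365 + (800 - 163362) = -10365 - 162562 = -172927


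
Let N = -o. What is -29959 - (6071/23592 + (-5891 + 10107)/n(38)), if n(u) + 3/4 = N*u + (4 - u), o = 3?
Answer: -24714554701/825720 ≈ -29931.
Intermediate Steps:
N = -3 (N = -1*3 = -3)
n(u) = 13/4 - 4*u (n(u) = -¾ + (-3*u + (4 - u)) = -¾ + (4 - 4*u) = 13/4 - 4*u)
-29959 - (6071/23592 + (-5891 + 10107)/n(38)) = -29959 - (6071/23592 + (-5891 + 10107)/(13/4 - 4*38)) = -29959 - (6071*(1/23592) + 4216/(13/4 - 152)) = -29959 - (6071/23592 + 4216/(-595/4)) = -29959 - (6071/23592 + 4216*(-4/595)) = -29959 - (6071/23592 - 992/35) = -29959 - 1*(-23190779/825720) = -29959 + 23190779/825720 = -24714554701/825720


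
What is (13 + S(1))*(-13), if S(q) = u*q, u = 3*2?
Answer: -247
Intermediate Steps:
u = 6
S(q) = 6*q
(13 + S(1))*(-13) = (13 + 6*1)*(-13) = (13 + 6)*(-13) = 19*(-13) = -247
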